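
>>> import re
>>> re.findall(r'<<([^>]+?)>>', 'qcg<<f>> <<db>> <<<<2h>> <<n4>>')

['f', 'db', '<<2h', 'n4']

Matches: at [3:8] match '<<f>>', group 1 = 'f'; at [9:15] match '<<db>>', group 1 = 'db'; at [16:24] match '<<<<2h>>', group 1 = '<<2h'; at [25:31] match '<<n4>>', group 1 = 'n4'.
One capturing group, so `findall` returns just the captured substring from each match — 4 in all.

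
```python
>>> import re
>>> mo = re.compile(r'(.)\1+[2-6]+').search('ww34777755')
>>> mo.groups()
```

('w',)

`\1` has to match the exact text group 1 already captured.
`search` walks the string left to right and returns the first match it finds.
The match spans [0:4] → 'ww34'.
Captured: group 1 = 'w'.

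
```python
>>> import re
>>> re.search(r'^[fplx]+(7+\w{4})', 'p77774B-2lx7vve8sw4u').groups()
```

('77774B',)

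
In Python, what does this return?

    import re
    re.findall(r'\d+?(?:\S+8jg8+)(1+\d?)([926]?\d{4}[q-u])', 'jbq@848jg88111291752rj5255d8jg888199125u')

[('19', '9125u')]

The pattern matches one or more of a digit (lazy); then one or more of a non-whitespace character, then the literal '8jg', then one or more of the literal '8' (non-capturing group); then one or more of a literal '1', then optionally a digit (captured); then optionally one of [926], then exactly 4 of a digit, then a character in [q-u] (captured).
`findall` packs the 2 group values into a tuple for every match.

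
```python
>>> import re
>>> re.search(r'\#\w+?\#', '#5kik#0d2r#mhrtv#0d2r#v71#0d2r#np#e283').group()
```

'#5kik#'

`re.search` scans for the first position where the pattern succeeds.
The match spans [0:6] → '#5kik#'.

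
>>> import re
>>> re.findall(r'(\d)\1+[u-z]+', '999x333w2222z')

['9', '3', '2']

The backreference `\1` re-matches whatever the first group consumed, character for character.
`findall` collects group 1 from each match (3 total).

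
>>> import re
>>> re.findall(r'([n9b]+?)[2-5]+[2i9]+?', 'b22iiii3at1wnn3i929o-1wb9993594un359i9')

Pattern: one or more of one of [n9b] (lazy) (captured); then one or more of a character in [2-5]; then one or more of one of [2i9] (lazy).
The `?` after the quantifier makes it lazy — it takes as little as possible before letting the rest of the pattern try.
Scanning left to right: at [0:4] match 'b22i', group 1 = 'b'; at [12:16] match 'nn3i', group 1 = 'nn'; at [16:19] match '929', group 1 = '9'; at [23:30] match 'b999359', group 1 = 'b999'; at [32:36] match 'n359', group 1 = 'n'.
Because there's exactly one group, `findall` drops the full match and keeps group 1 from each hit.

['b', 'nn', '9', 'b999', 'n']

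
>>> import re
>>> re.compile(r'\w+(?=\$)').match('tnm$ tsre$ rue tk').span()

(0, 3)

The `(?=…)`/`(?<=…)` assertion just peeks at neighbouring text; it doesn't advance the match position.
`re.match` won't scan ahead — the pattern has to work from the very first character.
The match spans [0:3] → 'tnm'.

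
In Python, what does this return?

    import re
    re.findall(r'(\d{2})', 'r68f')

['68']

This matches exactly 2 of a digit (captured).
Walking the string: at [1:3] match '68', group 1 = '68'.
Because there's exactly one group, `findall` drops the full match and keeps group 1 from the one hit.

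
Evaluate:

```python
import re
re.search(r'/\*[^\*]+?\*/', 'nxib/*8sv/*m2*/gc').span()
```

The match spans [9:15] → '/*m2*/'.

(9, 15)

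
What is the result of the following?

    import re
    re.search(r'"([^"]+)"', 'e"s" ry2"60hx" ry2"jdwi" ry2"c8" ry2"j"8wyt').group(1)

The match spans [1:4] → '"s"'.
Captured: group 1 = 's'.

's'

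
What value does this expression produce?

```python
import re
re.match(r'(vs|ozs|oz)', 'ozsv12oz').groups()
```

('ozs',)

Branches in `(...|...)` are attempted left-to-right; the first branch that allows the whole pattern to succeed is taken.
`re.match` won't scan ahead — the pattern has to work from the very first character.
The match spans [0:3] → 'ozs'.
Captured: group 1 = 'ozs'.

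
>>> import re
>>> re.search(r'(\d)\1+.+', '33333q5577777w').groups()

The backreference `\1` re-matches whatever the first group consumed, character for character.
Unlike `match`, `search` isn't anchored — it looks for the pattern anywhere in the string.
The match spans [0:14] → '33333q5577777w'.
Captured: group 1 = '3'.

('3',)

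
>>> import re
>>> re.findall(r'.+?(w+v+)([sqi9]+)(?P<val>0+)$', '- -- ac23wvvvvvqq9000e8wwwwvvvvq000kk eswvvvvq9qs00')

Pattern: one or more of any character (lazy); then one or more of a literal 'w', then one or more of the literal 'v' (captured); then one or more of one of [sqi9] (captured); then one or more of a literal '0' (captured as 'val'); then anchored at the end.
Scanning left to right: at [0:51] match '- -- ac23wvvvvvqq9000e8wwwwvvvvq000kk eswvvvvq9qs00', groups = ('wvvvv', 'q9qs', '00').
`findall` packs the 3 group values into a tuple for every match.

[('wvvvv', 'q9qs', '00')]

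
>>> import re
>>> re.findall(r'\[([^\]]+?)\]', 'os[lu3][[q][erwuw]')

['lu3', '[q', 'erwuw']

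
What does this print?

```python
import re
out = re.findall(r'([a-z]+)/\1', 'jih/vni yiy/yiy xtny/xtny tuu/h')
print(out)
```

['yiy', 'xtny']

After group 1 captures some text, `\1` only succeeds where that same text appears again.
Matches: at [8:15] match 'yiy/yiy', group 1 = 'yiy'; at [16:25] match 'xtny/xtny', group 1 = 'xtny'.
Because there's exactly one group, `findall` drops the full match and keeps group 1 from each hit.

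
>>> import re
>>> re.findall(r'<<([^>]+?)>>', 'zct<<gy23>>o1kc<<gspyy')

Matches: at [3:11] match '<<gy23>>', group 1 = 'gy23'.
`findall` collects group 1 from the one match (1 total).

['gy23']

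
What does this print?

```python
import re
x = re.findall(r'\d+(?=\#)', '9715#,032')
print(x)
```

['9715']

Lookahead/lookbehind check context without consuming it, so the matched span excludes the asserted characters.
Scanning left to right: at [0:4] → '9715'.
Since nothing is captured, `findall` lists the 1 matched substring directly.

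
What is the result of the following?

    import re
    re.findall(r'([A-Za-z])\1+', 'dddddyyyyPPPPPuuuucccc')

The backreference `\1` re-matches whatever the first group consumed, character for character.
Walking the string: at [0:5] match 'ddddd', group 1 = 'd'; at [5:9] match 'yyyy', group 1 = 'y'; at [9:14] match 'PPPPP', group 1 = 'P'; at [14:18] match 'uuuu', group 1 = 'u'; at [18:22] match 'cccc', group 1 = 'c'.
Because there's exactly one group, `findall` drops the full match and keeps group 1 from each hit.

['d', 'y', 'P', 'u', 'c']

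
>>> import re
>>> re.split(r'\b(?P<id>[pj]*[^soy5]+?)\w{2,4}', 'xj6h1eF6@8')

['', 'x', 'eF6@8']

Pattern: a word boundary (`\b`, zero-width); then zero or more of one of [pj], then one or more of any character except [soy5] (lazy) (captured as 'id'); then 2 to 4 of a word character.
Matches to split on: at [0:5] → 'xj6h1'.
With a capturing group present, the delimiter's captured portion is kept in the result list.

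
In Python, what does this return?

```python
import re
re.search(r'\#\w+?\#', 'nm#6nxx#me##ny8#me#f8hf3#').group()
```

'#6nxx#'

Unlike `match`, `search` isn't anchored — it looks for the pattern anywhere in the string.
The match spans [2:8] → '#6nxx#'.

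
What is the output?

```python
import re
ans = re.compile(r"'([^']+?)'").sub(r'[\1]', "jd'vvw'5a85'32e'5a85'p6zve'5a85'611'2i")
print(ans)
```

jd[vvw]5a85[32e]5a85[p6zve]5a85[611]2i

Matches: at [2:7] → "'vvw'"; at [11:16] → "'32e'"; at [20:27] → "'p6zve'"; at [31:36] → "'611'".
Each match is replaced using the text its own group 1 captured.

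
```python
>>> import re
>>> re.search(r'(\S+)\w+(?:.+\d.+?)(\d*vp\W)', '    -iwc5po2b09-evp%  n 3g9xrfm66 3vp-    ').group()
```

'-iwc5po2b09-evp%  n 3g9xrfm66 3vp-'

Pattern: one or more of a non-whitespace character (captured); then one or more of a word character; then one or more of any character, then a digit, then one or more of any character (lazy) (non-capturing group); then zero or more of a digit, then the literal 'vp', then a non-word character (captured).
`search` walks the string left to right and returns the first match it finds.
The match spans [4:38] → '-iwc5po2b09-evp%  n 3g9xrfm66 3vp-'.
Captured: group 1 = '-iwc5po2b09-ev', group 2 = '3vp-'.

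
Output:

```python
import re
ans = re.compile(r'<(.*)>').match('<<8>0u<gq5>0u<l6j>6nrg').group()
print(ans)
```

With `match`, the pattern is implicitly anchored at the beginning.
The match spans [0:18] → '<<8>0u<gq5>0u<l6j>'.
Captured: group 1 = '<8>0u<gq5>0u<l6j'.

<<8>0u<gq5>0u<l6j>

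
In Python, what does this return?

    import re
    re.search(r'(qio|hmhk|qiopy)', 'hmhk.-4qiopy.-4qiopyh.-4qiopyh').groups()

('hmhk',)

The match spans [0:4] → 'hmhk'.
Captured: group 1 = 'hmhk'.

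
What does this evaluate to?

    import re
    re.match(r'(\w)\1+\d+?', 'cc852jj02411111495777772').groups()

('c',)

The match spans [0:3] → 'cc8'.
Captured: group 1 = 'c'.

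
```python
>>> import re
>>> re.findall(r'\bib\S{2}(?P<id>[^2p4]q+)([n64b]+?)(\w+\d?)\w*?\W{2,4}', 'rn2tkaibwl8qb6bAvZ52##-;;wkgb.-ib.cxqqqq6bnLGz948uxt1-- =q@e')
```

The pattern matches a word boundary (`\b`, zero-width); then the literal 'ib', then exactly 2 of a non-whitespace character; then any character except [2p4], then one or more of a literal 'q' (captured as 'id'); then one or more of one of [n64b] (lazy) (captured); then one or more of a word character, then optionally a digit (captured); then zero or more of a word character (lazy), then 2 to 4 of a non-word character.
Walking the string: at [31:57] match 'ib.cxqqqq6bnLGz948uxt1-- =', groups = ('xqqqq', '6', 'bnLGz948uxt1').
With 3 capturing groups, `findall` returns a 3-tuple per match.

[('xqqqq', '6', 'bnLGz948uxt1')]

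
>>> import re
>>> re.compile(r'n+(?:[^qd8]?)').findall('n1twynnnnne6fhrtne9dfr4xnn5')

The pattern matches one or more of a literal 'n'; then optionally any character except [qd8] (non-capturing group).
Scanning left to right: at [0:2] → 'n1'; at [5:11] → 'nnnnne'; at [16:18] → 'ne'; at [24:27] → 'nn5'.
With no groups in the pattern, `findall` gives back each whole match — 4 here.

['n1', 'nnnnne', 'ne', 'nn5']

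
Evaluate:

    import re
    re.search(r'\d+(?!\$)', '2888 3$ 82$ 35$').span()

(0, 4)

A negative assertion filters positions out without eating any characters.
`re.search` scans for the first position where the pattern succeeds.
The match spans [0:4] → '2888'.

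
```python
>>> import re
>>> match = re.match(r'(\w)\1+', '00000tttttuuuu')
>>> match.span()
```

(0, 5)

`match` is anchored at position 0; if the pattern doesn't fit there, it returns None.
The match spans [0:5] → '00000'.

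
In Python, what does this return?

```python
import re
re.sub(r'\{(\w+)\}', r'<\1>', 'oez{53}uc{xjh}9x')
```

Matches: at [3:7] → '{53}'; at [9:14] → '{xjh}'.
Each match is replaced using the text its own group 1 captured.

'oez<53>uc<xjh>9x'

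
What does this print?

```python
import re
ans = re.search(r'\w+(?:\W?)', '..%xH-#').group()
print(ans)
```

The pattern matches one or more of a word character; then optionally a non-word character (non-capturing group).
The match spans [3:6] → 'xH-'.

xH-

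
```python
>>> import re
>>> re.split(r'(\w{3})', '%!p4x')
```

['%!', 'p4x', '']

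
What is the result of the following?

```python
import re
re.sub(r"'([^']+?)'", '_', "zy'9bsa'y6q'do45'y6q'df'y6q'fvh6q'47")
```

'zy_y6q_y6q_y6q_47'

Each match is replaced by '_'.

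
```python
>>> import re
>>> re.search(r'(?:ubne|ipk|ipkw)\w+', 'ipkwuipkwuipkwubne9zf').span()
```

`search` walks the string left to right and returns the first match it finds.
The match spans [0:21] → 'ipkwuipkwuipkwubne9zf'.

(0, 21)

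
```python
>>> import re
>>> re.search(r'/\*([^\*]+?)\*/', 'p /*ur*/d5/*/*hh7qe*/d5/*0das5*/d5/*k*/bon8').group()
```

The match spans [2:8] → '/*ur*/'.

'/*ur*/'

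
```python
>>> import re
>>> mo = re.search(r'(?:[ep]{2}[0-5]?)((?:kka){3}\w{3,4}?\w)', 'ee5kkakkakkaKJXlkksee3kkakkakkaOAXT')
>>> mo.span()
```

(0, 16)

Because the quantifier is non-greedy, it stops expanding at the earliest point where the rest of the pattern can succeed.
The match spans [0:16] → 'ee5kkakkakkaKJXl'.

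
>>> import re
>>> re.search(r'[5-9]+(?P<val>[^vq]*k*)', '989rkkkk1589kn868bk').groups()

('rkkkk1589kn868bk',)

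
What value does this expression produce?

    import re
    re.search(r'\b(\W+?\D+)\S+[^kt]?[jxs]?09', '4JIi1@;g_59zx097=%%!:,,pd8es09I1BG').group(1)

The match spans [5:30] → '@;g_59zx097=%%!:,,pd8es09'.
Captured: group 1 = '@;g_'.

'@;g_'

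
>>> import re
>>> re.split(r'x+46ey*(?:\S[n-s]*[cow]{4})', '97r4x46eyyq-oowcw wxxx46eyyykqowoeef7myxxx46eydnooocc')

['97r4x46eyyq-oowcw wxxx46eyyykqowoeef7my', '']

Pattern: one or more of a literal 'x'; then the literal '46', then the literal 'e', then zero or more of the literal 'y'; then a non-whitespace character, then zero or more of a character in [n-s], then exactly 4 of one of [cow] (non-capturing group).
Matches to split on: at [39:53] → 'xxx46eydnooocc'.
The string is cut at each match, leaving 2 pieces.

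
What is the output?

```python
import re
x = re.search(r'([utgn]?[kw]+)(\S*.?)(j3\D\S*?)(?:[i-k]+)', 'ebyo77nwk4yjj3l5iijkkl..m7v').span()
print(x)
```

The match spans [6:21] → 'nwk4yjj3l5iijkk'.

(6, 21)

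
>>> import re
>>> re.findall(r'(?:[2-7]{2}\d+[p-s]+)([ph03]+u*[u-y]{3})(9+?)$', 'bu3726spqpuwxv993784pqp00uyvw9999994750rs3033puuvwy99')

[('3033puuvwy', '99')]

With 2 capturing groups, `findall` returns a 2-tuple per match.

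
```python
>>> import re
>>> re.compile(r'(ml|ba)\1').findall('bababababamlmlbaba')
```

The backreference `\1` re-matches whatever the first group consumed, character for character.
Walking the string: at [0:4] match 'baba', group 1 = 'ba'; at [4:8] match 'baba', group 1 = 'ba'; at [10:14] match 'mlml', group 1 = 'ml'; at [14:18] match 'baba', group 1 = 'ba'.
Because there's exactly one group, `findall` drops the full match and keeps group 1 from each hit.

['ba', 'ba', 'ml', 'ba']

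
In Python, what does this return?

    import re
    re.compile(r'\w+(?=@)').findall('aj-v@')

['v']

The positive lookaround only admits positions where the adjacent text matches; those characters stay outside the span.
No capturing groups, so `findall` returns the 1 full match string.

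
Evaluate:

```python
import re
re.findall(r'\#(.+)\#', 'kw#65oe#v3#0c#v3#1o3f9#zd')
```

['65oe#v3#0c#v3#1o3f9']

Scanning left to right: at [2:23] match '#65oe#v3#0c#v3#1o3f9#', group 1 = '65oe#v3#0c#v3#1o3f9'.
`findall` collects group 1 from the one match (1 total).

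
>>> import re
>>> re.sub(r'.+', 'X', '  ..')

Pattern: one or more of any character.
`sub` substitutes 'X' at each match site.

'X'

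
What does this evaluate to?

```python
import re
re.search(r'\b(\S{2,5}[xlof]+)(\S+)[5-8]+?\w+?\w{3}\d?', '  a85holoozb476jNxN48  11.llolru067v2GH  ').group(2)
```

'zb47'

The pattern matches a word boundary (`\b`, zero-width); then 2 to 5 of a non-whitespace character, then one or more of one of [xlof] (captured); then one or more of a non-whitespace character (captured); then one or more of a character in [5-8] (lazy); then one or more of a word character (lazy); then exactly 3 of a word character, then optionally a digit.
Because the quantifier is non-greedy, it stops expanding at the earliest point where the rest of the pattern can succeed.
`re.search` tries every starting position until one works.
The match spans [2:20] → 'a85holoozb476jNxN4'.
Captured: group 1 = 'a85holoo', group 2 = 'zb47'.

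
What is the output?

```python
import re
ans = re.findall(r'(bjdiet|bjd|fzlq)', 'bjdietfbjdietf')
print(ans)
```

['bjdiet', 'bjdiet']

`|` is ordered: at each position the engine commits to the first alternative that works.
Matches: at [0:6] match 'bjdiet', group 1 = 'bjdiet'; at [7:13] match 'bjdiet', group 1 = 'bjdiet'.
`findall` collects group 1 from each match (2 total).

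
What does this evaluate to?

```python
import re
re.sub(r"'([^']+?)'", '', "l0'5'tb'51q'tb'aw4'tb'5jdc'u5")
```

'l0tbtbtbu5'

Matches: at [2:5] → "'5'"; at [7:12] → "'51q'"; at [14:19] → "'aw4'"; at [21:27] → "'5jdc'".
`sub` substitutes '' at each match site.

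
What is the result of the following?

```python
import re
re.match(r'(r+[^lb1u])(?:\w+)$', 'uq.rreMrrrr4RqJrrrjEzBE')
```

`re.match` won't scan ahead — the pattern has to work from the very first character.
Here position 0 doesn't satisfy it, so the call returns None.

None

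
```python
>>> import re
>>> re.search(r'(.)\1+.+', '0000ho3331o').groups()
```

('0',)

`\1` is not a pattern — it's the concrete string captured by group 1, re-applied verbatim.
Unlike `match`, `search` isn't anchored — it looks for the pattern anywhere in the string.
The match spans [0:11] → '0000ho3331o'.
Captured: group 1 = '0'.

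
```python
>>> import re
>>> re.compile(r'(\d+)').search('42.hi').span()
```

This matches one or more of a digit (captured).
The match spans [0:2] → '42'.

(0, 2)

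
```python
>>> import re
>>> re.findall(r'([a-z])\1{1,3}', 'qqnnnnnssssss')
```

`\1` has to match the exact text group 1 already captured.
Walking the string: at [0:2] match 'qq', group 1 = 'q'; at [2:6] match 'nnnn', group 1 = 'n'; at [7:11] match 'ssss', group 1 = 's'; at [11:13] match 'ss', group 1 = 's'.
Because there's exactly one group, `findall` drops the full match and keeps group 1 from each hit.

['q', 'n', 's', 's']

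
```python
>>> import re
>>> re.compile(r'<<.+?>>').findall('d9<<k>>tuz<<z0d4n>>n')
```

['<<k>>', '<<z0d4n>>']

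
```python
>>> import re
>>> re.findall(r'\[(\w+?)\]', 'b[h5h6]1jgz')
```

['h5h6']

Matches: at [1:7] match '[h5h6]', group 1 = 'h5h6'.
`findall` collects group 1 from the one match (1 total).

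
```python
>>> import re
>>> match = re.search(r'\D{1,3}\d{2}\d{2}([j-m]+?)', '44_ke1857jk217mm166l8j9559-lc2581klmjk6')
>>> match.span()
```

The pattern matches 1 to 3 of a non-digit, then exactly 2 of a digit, then exactly 2 of a digit; then one or more of a character in [j-m] (lazy) (captured).
With the lazy modifier that quantifier settles for the fewest repetitions that let the rest of the pattern succeed (the atoms after it are unaffected and can still be greedy).
`re.search` tries every starting position until one works.
The match spans [2:10] → '_ke1857j'.
Captured: group 1 = 'j'.

(2, 10)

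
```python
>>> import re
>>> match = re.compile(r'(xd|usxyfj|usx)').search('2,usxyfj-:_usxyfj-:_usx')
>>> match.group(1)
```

Alternation isn't longest-match — the leftmost alternative that fits at this position is chosen.
Unlike `match`, `search` isn't anchored — it looks for the pattern anywhere in the string.
The match spans [2:8] → 'usxyfj'.
Captured: group 1 = 'usxyfj'.

'usxyfj'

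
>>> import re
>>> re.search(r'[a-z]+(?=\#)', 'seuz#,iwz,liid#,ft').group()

'seuz'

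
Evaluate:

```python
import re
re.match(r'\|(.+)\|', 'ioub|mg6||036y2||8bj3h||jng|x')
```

With `match`, the pattern is implicitly anchored at the beginning.
Here the string doesn't start with a match, so the call returns None.

None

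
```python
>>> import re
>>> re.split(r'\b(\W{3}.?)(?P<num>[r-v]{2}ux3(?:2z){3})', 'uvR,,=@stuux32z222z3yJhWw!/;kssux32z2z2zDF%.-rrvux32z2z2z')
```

['uvR,,=@stuux32z222z3yJhWw', '!/;k', 'ssux32z2z2z', 'DF', '%.-r', 'rvux32z2z2z', '']

The pattern matches a word boundary (`\b`, zero-width); then exactly 3 of a non-word character, then optionally any character (captured); then exactly 2 of a character in [r-v], then the literal 'ux3', then the literal '2z' repeated 3 times (captured as 'num').
With a capturing group present, the delimiter's captured portion is kept in the result list.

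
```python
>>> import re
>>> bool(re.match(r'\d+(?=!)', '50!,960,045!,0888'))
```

True

`re.match` won't scan ahead — the pattern has to work from the very first character.
The match spans [0:2] → '50'.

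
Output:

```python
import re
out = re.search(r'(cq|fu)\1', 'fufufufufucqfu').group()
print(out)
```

`\1` is not a pattern — it's the concrete string captured by group 1, re-applied verbatim.
`search` walks the string left to right and returns the first match it finds.
The match spans [0:4] → 'fufu'.
Captured: group 1 = 'fu'.

fufu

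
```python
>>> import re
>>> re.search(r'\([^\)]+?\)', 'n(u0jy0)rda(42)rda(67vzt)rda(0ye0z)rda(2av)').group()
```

'(u0jy0)'

The match spans [1:8] → '(u0jy0)'.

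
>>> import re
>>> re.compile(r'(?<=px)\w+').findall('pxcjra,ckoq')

['cjra']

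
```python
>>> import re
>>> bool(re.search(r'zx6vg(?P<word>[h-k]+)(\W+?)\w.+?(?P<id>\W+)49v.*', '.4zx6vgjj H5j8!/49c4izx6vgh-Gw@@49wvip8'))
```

False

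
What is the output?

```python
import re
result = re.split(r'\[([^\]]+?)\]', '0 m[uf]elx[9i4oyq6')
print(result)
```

['0 m', 'uf', 'elx[9i4oyq6']

Matches to split on: at [3:7] → '[uf]'.
`re.split` interleaves the captured-group text with the surrounding fragments.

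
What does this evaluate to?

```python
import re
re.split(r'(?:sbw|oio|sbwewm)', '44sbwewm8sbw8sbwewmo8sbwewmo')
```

The regex engine tests alternatives in the order written; an earlier branch that matches wins even if a later one would match more.
Matches to split on: at [2:5] → 'sbw'; at [9:12] → 'sbw'; at [13:16] → 'sbw'; at [21:24] → 'sbw'.
`split` removes every match and returns the 5 fragments in between.

['44', 'ewm8', '8', 'ewmo8', 'ewmo']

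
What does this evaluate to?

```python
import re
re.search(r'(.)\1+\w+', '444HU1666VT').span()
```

(0, 11)

After group 1 captures some text, `\1` only succeeds where that same text appears again.
`re.search` scans for the first position where the pattern succeeds.
The match spans [0:11] → '444HU1666VT'.
Captured: group 1 = '4'.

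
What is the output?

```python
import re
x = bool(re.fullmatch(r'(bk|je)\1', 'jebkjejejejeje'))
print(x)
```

False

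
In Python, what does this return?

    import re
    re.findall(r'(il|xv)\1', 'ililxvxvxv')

The backreference `\1` re-matches whatever the first group consumed, character for character.
With a single group, `findall` returns only what that group captured — 2 items.

['il', 'xv']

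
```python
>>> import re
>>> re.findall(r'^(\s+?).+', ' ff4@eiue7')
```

[' ']

Pattern: anchored at the start of the string; then one or more of whitespace (lazy) (captured); then one or more of any character.
Walking the string: at [0:10] match ' ff4@eiue7', group 1 = ' '.
Because there's exactly one group, `findall` drops the full match and keeps group 1 from the one hit.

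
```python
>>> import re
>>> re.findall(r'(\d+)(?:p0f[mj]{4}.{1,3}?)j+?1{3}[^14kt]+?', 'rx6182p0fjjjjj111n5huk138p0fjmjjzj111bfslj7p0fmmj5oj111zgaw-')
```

The pattern matches one or more of a digit (captured); then the literal 'p0f', then exactly 4 of one of [mj], then 1 to 3 of any character (lazy) (non-capturing group); then one or more of a literal 'j' (lazy), then exactly 3 of the literal '1', then one or more of any character except [14kt] (lazy).
Because there's exactly one group, `findall` drops the full match and keeps group 1 from the one hit.

['138']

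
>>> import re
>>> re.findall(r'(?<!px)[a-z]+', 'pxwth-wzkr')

`(?!…)`/`(?<!…)` only lets a position through if the neighbouring text does NOT match; no characters are consumed.
Matches: at [0:5] → 'pxwth'; at [6:10] → 'wzkr'.
With no groups in the pattern, `findall` gives back each whole match — 2 here.

['pxwth', 'wzkr']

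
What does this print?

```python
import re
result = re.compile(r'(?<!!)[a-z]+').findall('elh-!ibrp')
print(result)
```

['elh', 'brp']

`(?!…)`/`(?<!…)` only lets a position through if the neighbouring text does NOT match; no characters are consumed.
Since nothing is captured, `findall` lists the 2 matched substrings directly.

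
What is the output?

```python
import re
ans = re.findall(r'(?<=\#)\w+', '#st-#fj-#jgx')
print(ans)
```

The positive lookaround only admits positions where the adjacent text matches; those characters stay outside the span.
Scanning left to right: at [1:3] → 'st'; at [5:7] → 'fj'; at [9:12] → 'jgx'.
With no groups in the pattern, `findall` gives back each whole match — 3 here.

['st', 'fj', 'jgx']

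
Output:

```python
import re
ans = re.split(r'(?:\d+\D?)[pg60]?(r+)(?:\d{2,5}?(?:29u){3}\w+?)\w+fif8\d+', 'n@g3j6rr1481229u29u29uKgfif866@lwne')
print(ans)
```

['n@g', 'rr', '@lwne']

Pattern: one or more of a digit, then optionally a non-digit (non-capturing group); then optionally one of [pg60]; then one or more of a literal 'r' (captured); then 2 to 5 of a digit (lazy), then the literal '29u' repeated 3 times, then one or more of a word character (lazy) (non-capturing group); then one or more of a word character, then the literal 'fif', then a literal '8'; then one or more of a digit.
Matches to split on: at [3:30] → '3j6rr1481229u29u29uKgfif866'.
Because the pattern has a capturing group, `split` also inserts each captured text between the pieces.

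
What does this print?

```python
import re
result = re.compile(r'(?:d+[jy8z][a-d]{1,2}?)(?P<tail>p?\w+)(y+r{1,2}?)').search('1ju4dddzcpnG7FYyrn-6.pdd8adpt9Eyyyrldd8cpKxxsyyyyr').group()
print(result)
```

Pattern: one or more of a literal 'd', then one of [jy8z], then 1 to 2 of a character in [a-d] (lazy) (non-capturing group); then optionally the literal 'p', then one or more of a word character (captured as 'tail'); then one or more of a literal 'y', then 1 to 2 of a literal 'r' (lazy) (captured).
`re.search` tries every starting position until one works.
The match spans [4:17] → 'dddzcpnG7FYyr'.
Captured: group 1 = 'pnG7FY', group 2 = 'yr'.

dddzcpnG7FYyr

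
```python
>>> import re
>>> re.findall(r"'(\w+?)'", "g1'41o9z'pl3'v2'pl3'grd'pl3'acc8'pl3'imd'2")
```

`findall` collects group 1 from each match (5 total).

['41o9z', 'v2', 'grd', 'acc8', 'imd']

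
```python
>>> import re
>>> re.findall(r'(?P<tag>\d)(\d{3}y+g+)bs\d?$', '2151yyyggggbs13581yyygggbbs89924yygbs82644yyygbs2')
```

Pattern: a digit (captured as 'tag'); then exactly 3 of a digit, then one or more of the literal 'y', then one or more of a literal 'g' (captured); then the literal 'bs', then optionally a digit; then anchored at the end.
Matches: at [38:49] match '2644yyygbs2', groups = ('2', '644yyyg').
2 groups means the one result is a tuple of 2 captured strings — 1 here.

[('2', '644yyyg')]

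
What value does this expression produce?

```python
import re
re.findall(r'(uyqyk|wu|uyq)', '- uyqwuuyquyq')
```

['uyq', 'wu', 'uyq', 'uyq']

One capturing group, so `findall` returns just the captured substring from each match — 4 in all.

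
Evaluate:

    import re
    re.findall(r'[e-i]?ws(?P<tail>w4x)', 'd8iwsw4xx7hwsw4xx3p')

`findall` collects group 1 from each match (2 total).

['w4x', 'w4x']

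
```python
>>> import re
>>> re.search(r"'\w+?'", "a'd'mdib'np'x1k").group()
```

"'d'"

`re.search` tries every starting position until one works.
The match spans [1:4] → "'d'".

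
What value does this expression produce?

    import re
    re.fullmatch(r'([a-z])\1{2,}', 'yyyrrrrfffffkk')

None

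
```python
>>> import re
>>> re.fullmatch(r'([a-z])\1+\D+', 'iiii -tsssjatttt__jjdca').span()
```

(0, 23)

`re.fullmatch` is like wrapping the pattern in `^…$` (in single-line mode).
The match spans [0:23] → 'iiii -tsssjatttt__jjdca'.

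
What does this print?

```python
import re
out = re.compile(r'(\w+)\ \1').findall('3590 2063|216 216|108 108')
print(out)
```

['216', '108']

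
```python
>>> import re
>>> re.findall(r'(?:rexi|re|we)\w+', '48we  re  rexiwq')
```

['rexiwq']

Walking the string: at [10:16] → 'rexiwq'.
With no groups in the pattern, `findall` gives back each whole match — 1 here.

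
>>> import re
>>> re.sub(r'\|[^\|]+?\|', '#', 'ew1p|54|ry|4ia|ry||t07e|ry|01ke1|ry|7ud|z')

`sub` substitutes '#' at each match site.

'ew1p#ry#ry|#ry#ry#z'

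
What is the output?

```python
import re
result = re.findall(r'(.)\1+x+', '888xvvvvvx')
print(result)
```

A backreference is literal: `\1` must see the identical characters the first group matched.
Walking the string: at [0:4] match '888x', group 1 = '8'; at [4:10] match 'vvvvvx', group 1 = 'v'.
Because there's exactly one group, `findall` drops the full match and keeps group 1 from each hit.

['8', 'v']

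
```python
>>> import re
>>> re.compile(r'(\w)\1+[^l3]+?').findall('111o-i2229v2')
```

`\1` is not a pattern — it's the concrete string captured by group 1, re-applied verbatim.
Matches: at [0:4] match '111o', group 1 = '1'; at [6:10] match '2229', group 1 = '2'.
With a single group, `findall` returns only what that group captured — 2 items.

['1', '2']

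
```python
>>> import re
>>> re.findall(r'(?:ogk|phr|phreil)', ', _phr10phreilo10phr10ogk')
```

['phr', 'phr', 'phr', 'ogk']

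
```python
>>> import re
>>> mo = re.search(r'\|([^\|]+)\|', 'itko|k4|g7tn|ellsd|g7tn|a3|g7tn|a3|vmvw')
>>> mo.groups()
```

The match spans [4:8] → '|k4|'.
Captured: group 1 = 'k4'.

('k4',)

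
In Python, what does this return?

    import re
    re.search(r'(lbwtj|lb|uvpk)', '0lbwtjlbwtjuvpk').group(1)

'lbwtj'

Branches in `(...|...)` are attempted left-to-right; the first branch that allows the whole pattern to succeed is taken.
Unlike `match`, `search` isn't anchored — it looks for the pattern anywhere in the string.
The match spans [1:6] → 'lbwtj'.
Captured: group 1 = 'lbwtj'.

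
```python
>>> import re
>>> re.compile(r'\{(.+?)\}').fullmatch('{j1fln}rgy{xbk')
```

None

`re.fullmatch` requires the pattern to consume the entire string.
Here there's no way to consume every character, so the call returns None.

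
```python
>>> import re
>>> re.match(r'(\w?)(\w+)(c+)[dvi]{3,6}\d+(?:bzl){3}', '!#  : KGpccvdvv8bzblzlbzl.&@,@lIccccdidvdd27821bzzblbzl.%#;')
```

Pattern: optionally a word character (captured); then one or more of a word character (captured); then one or more of a literal 'c' (captured); then 3 to 6 of one of [dvi], then one or more of a digit, then the literal 'bzl' repeated 3 times.
`re.match` won't scan ahead — the pattern has to work from the very first character.
Here the string doesn't start with a match, so the call returns None.

None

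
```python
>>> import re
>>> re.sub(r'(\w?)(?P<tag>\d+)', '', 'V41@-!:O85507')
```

The pattern matches optionally a word character (captured); then one or more of a digit (captured as 'tag').
Matches: at [0:3] → 'V41'; at [7:13] → 'O85507'.
Every occurrence is swapped for ''.

'@-!:'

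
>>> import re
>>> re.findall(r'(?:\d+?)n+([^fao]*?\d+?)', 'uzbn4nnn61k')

The pattern matches one or more of a digit (lazy) (non-capturing group); then one or more of a literal 'n'; then zero or more of any character except [fao] (lazy), then one or more of a digit (lazy) (captured).
A `+?`/`*?`/`{m,n}?` starts at its minimum and grows only as far as needed for what follows to match.
Scanning left to right: at [4:9] match '4nnn6', group 1 = '6'.
`findall` collects group 1 from the one match (1 total).

['6']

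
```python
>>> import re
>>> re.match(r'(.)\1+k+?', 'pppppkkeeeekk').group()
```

'pppppk'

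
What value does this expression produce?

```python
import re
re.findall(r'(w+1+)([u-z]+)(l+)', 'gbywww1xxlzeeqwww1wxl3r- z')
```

[('www1', 'xx', 'l'), ('www1', 'wx', 'l')]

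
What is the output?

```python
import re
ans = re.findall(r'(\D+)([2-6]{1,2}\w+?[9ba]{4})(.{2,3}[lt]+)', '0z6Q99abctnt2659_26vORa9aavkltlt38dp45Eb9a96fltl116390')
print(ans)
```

[('z', '6Q99ab', 'ctnt'), ('_', '26vORa9aa', 'vkltlt'), ('dp', '45Eb9a9', '6fltl')]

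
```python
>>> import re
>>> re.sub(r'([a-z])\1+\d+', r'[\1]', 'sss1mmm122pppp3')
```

A backreference is literal: `\1` must see the identical characters the first group matched.
Matches: at [0:4] → 'sss1'; at [4:10] → 'mmm122'; at [10:15] → 'pppp3'.
Each match is replaced using the text its own group 1 captured.

'[s][m][p]'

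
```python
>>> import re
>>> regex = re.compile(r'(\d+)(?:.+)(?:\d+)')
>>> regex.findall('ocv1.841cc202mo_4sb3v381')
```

With a single group, `findall` returns only what that group captured — 1 item.

['1']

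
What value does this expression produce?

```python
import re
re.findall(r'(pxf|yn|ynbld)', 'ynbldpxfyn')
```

['yn', 'pxf', 'yn']

The regex engine tests alternatives in the order written; an earlier branch that matches wins even if a later one would match more.
`findall` collects group 1 from each match (3 total).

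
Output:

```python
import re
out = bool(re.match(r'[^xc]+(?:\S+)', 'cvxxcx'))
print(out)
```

False

The pattern matches one or more of any character except [xc]; then one or more of a non-whitespace character (non-capturing group).
`re.match` won't scan ahead — the pattern has to work from the very first character.
Here the string doesn't start with a match, so the call returns None, and `bool(None)` is False.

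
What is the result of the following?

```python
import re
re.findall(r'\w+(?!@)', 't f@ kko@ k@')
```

The negative lookahead/lookbehind blocks any match where the forbidden context is present.
Scanning left to right: at [0:1] → 't'; at [5:7] → 'kk'.
With no groups in the pattern, `findall` gives back each whole match — 2 here.

['t', 'kk']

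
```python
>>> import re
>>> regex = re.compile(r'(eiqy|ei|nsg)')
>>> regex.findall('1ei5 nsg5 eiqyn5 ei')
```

['ei', 'nsg', 'eiqy', 'ei']

Alternation isn't longest-match — the leftmost alternative that fits at this position is chosen.
One capturing group, so `findall` returns just the captured substring from each match — 4 in all.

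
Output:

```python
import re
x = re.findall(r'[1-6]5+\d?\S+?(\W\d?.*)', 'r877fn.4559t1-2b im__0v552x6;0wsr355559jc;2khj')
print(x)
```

Lazy quantifiers expand one character at a time until the remainder of the pattern can match.
With a single group, `findall` returns only what that group captured — 1 item.

['-2b im__0v552x6;0wsr355559jc;2khj']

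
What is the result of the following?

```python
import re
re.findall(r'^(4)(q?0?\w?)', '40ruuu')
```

The pattern matches anchored at the start of the string; then a literal '4' (captured); then optionally a literal 'q', then optionally the literal '0', then optionally a word character (captured).
Walking the string: at [0:3] match '40r', groups = ('4', '0r').
2 groups means the one result is a tuple of 2 captured strings — 1 here.

[('4', '0r')]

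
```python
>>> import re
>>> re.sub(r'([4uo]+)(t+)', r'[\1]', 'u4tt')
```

'[u4]'

This matches one or more of one of [4uo] (captured); then one or more of a literal 't' (captured).
Matches: at [0:4] → 'u4tt'.
Each match is replaced using the text its own group 1 captured.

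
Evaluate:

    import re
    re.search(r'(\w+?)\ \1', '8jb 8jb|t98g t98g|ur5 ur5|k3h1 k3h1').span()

(0, 7)

`\1` is not a pattern — it's the concrete string captured by group 1, re-applied verbatim.
`re.search` scans for the first position where the pattern succeeds.
The match spans [0:7] → '8jb 8jb'.
Captured: group 1 = '8jb'.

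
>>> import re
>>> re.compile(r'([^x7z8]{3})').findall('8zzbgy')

['bgy']

Pattern: exactly 3 of any character except [x7z8] (captured).
With a single group, `findall` returns only what that group captured — 1 item.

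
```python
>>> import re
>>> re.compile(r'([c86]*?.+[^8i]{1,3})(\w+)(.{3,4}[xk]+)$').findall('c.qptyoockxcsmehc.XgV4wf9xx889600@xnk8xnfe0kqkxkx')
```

[('c.qptyoockxcsmehc.XgV4wf9xx889600@xnk8xnfe0k', 'q', 'kxkx')]

The pattern matches zero or more of one of [c86] (lazy), then one or more of any character, then 1 to 3 of any character except [8i] (captured); then one or more of a word character (captured); then 3 to 4 of any character, then one or more of one of [xk] (captured); then anchored at the end.
Walking the string: at [0:49] match 'c.qptyoockxcsmehc.XgV4wf9xx889600@xnk8xnfe0kqkxkx', groups = ('c.qptyoockxcsmehc.XgV4wf9xx889600@xnk8xnfe0k', 'q', 'kxkx').
`findall` packs the 3 group values into a tuple for every match.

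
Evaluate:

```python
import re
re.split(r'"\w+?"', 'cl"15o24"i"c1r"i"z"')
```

Splitting on the pattern gives 4 pieces.

['cl', 'i', 'i', '']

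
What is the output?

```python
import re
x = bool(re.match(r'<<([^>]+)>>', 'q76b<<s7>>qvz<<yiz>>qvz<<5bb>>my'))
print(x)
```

With `match`, the pattern is implicitly anchored at the beginning.
Here position 0 doesn't satisfy it, so the call returns None, and `bool(None)` is False.

False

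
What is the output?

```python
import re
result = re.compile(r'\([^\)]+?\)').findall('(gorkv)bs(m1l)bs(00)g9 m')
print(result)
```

['(gorkv)', '(m1l)', '(00)']

Walking the string: at [0:7] → '(gorkv)'; at [9:14] → '(m1l)'; at [16:20] → '(00)'.
With no groups in the pattern, `findall` gives back each whole match — 3 here.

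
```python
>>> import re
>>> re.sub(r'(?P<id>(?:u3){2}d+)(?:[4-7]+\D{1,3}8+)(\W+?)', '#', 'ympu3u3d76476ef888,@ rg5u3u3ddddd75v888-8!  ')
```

'ymp#@ rg5#8!  '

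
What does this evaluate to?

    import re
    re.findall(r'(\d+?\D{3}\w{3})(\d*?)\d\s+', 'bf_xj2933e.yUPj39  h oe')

[('2933e.yUPj', '3')]

Pattern: one or more of a digit (lazy), then exactly 3 of a non-digit, then exactly 3 of a word character (captured); then zero or more of a digit (lazy) (captured); then a digit, then one or more of whitespace.
Multiple groups make `findall` return tuples — one 2-tuple for the one match.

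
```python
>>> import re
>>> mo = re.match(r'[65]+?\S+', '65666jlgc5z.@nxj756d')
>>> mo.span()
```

(0, 20)

Pattern: one or more of one of [65] (lazy); then one or more of a non-whitespace character.
`match` is anchored at position 0; if the pattern doesn't fit there, it returns None.
The match spans [0:20] → '65666jlgc5z.@nxj756d'.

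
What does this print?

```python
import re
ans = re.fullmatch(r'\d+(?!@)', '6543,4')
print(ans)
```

None

`re.fullmatch` is like wrapping the pattern in `^…$` (in single-line mode).
Here the pattern can't cover the whole string, so the call returns None.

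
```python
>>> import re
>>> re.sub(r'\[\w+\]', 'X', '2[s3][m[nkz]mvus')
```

'2X[mXmvus'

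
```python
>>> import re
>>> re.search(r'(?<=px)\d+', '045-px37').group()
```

'37'

Lookahead/lookbehind check context without consuming it, so the matched span excludes the asserted characters.
`search` walks the string left to right and returns the first match it finds.
The match spans [6:8] → '37'.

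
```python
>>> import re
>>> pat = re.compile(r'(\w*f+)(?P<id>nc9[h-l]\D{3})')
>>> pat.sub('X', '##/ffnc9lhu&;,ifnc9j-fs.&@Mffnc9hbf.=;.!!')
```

The pattern matches zero or more of a word character, then one or more of the literal 'f' (captured); then the literal 'nc9', then a character in [h-l], then exactly 3 of a non-digit (captured as 'id').
Matches: at [3:12] → 'ffnc9lhu&'; at [14:23] → 'ifnc9j-fs'; at [26:36] → 'Mffnc9hbf.'.
Each match is replaced by 'X'.

'##/X;,X.&@X=;.!!'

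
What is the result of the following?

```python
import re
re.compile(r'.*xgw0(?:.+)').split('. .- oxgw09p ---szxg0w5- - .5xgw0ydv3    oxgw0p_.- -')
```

['', '']

Pattern: zero or more of any character, then the literal 'xg', then the literal 'w0'; then one or more of any character (non-capturing group).
Matches to split on: at [0:52] → '. .- oxgw09p ---szxg0w5- - .5xgw0ydv3    oxgw0p_.- -'.
`split` removes every match and returns the 2 fragments in between.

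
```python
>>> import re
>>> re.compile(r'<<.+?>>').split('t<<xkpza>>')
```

Splitting on the pattern gives 2 pieces.

['t', '']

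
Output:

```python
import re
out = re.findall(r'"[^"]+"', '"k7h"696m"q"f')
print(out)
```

['"k7h"', '"q"']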